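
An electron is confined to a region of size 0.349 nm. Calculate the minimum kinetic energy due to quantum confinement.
78.201 meV

Using the uncertainty principle:

1. Position uncertainty: Δx ≈ 3.490e-10 m
2. Minimum momentum uncertainty: Δp = ℏ/(2Δx) = 1.511e-25 kg·m/s
3. Minimum kinetic energy:
   KE = (Δp)²/(2m) = (1.511e-25)²/(2 × 9.109e-31 kg)
   KE = 1.253e-20 J = 78.201 meV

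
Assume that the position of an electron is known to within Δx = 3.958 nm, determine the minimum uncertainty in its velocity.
14.625 km/s

Using the Heisenberg uncertainty principle and Δp = mΔv:
ΔxΔp ≥ ℏ/2
Δx(mΔv) ≥ ℏ/2

The minimum uncertainty in velocity is:
Δv_min = ℏ/(2mΔx)
Δv_min = (1.055e-34 J·s) / (2 × 9.109e-31 kg × 3.958e-09 m)
Δv_min = 1.462e+04 m/s = 14.625 km/s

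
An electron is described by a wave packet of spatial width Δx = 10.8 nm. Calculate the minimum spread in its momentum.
4.882 × 10^-27 kg·m/s

For a wave packet, the spatial width Δx and momentum spread Δp are related by the uncertainty principle:
ΔxΔp ≥ ℏ/2

The minimum momentum spread is:
Δp_min = ℏ/(2Δx)
Δp_min = (1.055e-34 J·s) / (2 × 1.080e-08 m)
Δp_min = 4.882e-27 kg·m/s

A wave packet cannot have both a well-defined position and well-defined momentum.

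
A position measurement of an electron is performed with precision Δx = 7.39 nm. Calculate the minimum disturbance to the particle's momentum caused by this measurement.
7.135 × 10^-27 kg·m/s

The uncertainty principle implies that measuring position disturbs momentum:
ΔxΔp ≥ ℏ/2

When we measure position with precision Δx, we necessarily introduce a momentum uncertainty:
Δp ≥ ℏ/(2Δx)
Δp_min = (1.055e-34 J·s) / (2 × 7.390e-09 m)
Δp_min = 7.135e-27 kg·m/s

The more precisely we measure position, the greater the momentum disturbance.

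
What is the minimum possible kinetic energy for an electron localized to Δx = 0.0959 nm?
1.036 eV

Localizing a particle requires giving it sufficient momentum uncertainty:

1. From uncertainty principle: Δp ≥ ℏ/(2Δx)
   Δp_min = (1.055e-34 J·s) / (2 × 9.590e-11 m)
   Δp_min = 5.498e-25 kg·m/s

2. This momentum uncertainty corresponds to kinetic energy:
   KE ≈ (Δp)²/(2m) = (5.498e-25)²/(2 × 9.109e-31 kg)
   KE = 1.659e-19 J = 1.036 eV

Tighter localization requires more energy.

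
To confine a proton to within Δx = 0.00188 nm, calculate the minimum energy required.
1.468 eV

Localizing a particle requires giving it sufficient momentum uncertainty:

1. From uncertainty principle: Δp ≥ ℏ/(2Δx)
   Δp_min = (1.055e-34 J·s) / (2 × 1.880e-12 m)
   Δp_min = 2.805e-23 kg·m/s

2. This momentum uncertainty corresponds to kinetic energy:
   KE ≈ (Δp)²/(2m) = (2.805e-23)²/(2 × 1.673e-27 kg)
   KE = 2.352e-19 J = 1.468 eV

Tighter localization requires more energy.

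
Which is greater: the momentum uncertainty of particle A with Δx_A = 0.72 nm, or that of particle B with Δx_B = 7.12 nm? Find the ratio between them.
Particle A has the larger minimum momentum uncertainty, by a factor of 9.89.

For each particle, the minimum momentum uncertainty is Δp_min = ℏ/(2Δx):

Particle A: Δp_A = ℏ/(2×7.200e-10 m) = 7.323e-26 kg·m/s
Particle B: Δp_B = ℏ/(2×7.120e-09 m) = 7.406e-27 kg·m/s

Ratio: Δp_A/Δp_B = 9.89

Since Δp_min ∝ 1/Δx, the particle with smaller position uncertainty (A) has larger momentum uncertainty.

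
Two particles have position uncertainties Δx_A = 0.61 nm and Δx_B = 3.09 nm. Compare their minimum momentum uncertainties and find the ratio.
Particle A has the larger minimum momentum uncertainty, by a factor of 5.07.

For each particle, the minimum momentum uncertainty is Δp_min = ℏ/(2Δx):

Particle A: Δp_A = ℏ/(2×6.100e-10 m) = 8.644e-26 kg·m/s
Particle B: Δp_B = ℏ/(2×3.090e-09 m) = 1.706e-26 kg·m/s

Ratio: Δp_A/Δp_B = 5.07

Since Δp_min ∝ 1/Δx, the particle with smaller position uncertainty (A) has larger momentum uncertainty.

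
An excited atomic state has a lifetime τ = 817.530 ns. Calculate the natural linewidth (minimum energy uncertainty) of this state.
402.561 peV

Using the energy-time uncertainty principle:
ΔEΔt ≥ ℏ/2

The lifetime τ represents the time uncertainty Δt.
The natural linewidth (minimum energy uncertainty) is:

ΔE = ℏ/(2τ)
ΔE = (1.055e-34 J·s) / (2 × 8.175e-07 s)
ΔE = 6.450e-29 J = 402.561 peV

This natural linewidth limits the precision of spectroscopic measurements.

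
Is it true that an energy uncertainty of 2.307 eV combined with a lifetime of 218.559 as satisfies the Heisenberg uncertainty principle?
Yes, it satisfies the uncertainty relation.

Calculate the product ΔEΔt:
ΔE = 2.307 eV = 3.696e-19 J
ΔEΔt = (3.696e-19 J) × (2.186e-16 s)
ΔEΔt = 8.078e-35 J·s

Compare to the minimum allowed value ℏ/2:
ℏ/2 = 5.273e-35 J·s

Since ΔEΔt = 8.078e-35 J·s ≥ 5.273e-35 J·s = ℏ/2,
this satisfies the uncertainty relation.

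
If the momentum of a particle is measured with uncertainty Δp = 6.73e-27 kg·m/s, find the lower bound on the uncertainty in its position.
7.835 nm

Using the Heisenberg uncertainty principle:
ΔxΔp ≥ ℏ/2

The minimum uncertainty in position is:
Δx_min = ℏ/(2Δp)
Δx_min = (1.055e-34 J·s) / (2 × 6.730e-27 kg·m/s)
Δx_min = 7.835e-09 m = 7.835 nm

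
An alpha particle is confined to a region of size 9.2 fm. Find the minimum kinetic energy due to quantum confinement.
15.428 keV

Using the uncertainty principle:

1. Position uncertainty: Δx ≈ 9.200e-15 m
2. Minimum momentum uncertainty: Δp = ℏ/(2Δx) = 5.731e-21 kg·m/s
3. Minimum kinetic energy:
   KE = (Δp)²/(2m) = (5.731e-21)²/(2 × 6.645e-27 kg)
   KE = 2.472e-15 J = 15.428 keV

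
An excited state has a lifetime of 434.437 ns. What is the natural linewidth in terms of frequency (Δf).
183.174 kHz

Using the energy-time uncertainty principle and E = hf:
ΔEΔt ≥ ℏ/2
hΔf·Δt ≥ ℏ/2

The minimum frequency uncertainty is:
Δf = ℏ/(2hτ) = 1/(4πτ)
Δf = 1/(4π × 4.344e-07 s)
Δf = 1.832e+05 Hz = 183.174 kHz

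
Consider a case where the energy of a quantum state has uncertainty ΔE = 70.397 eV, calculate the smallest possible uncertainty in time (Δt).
4.675 as

Using the energy-time uncertainty principle:
ΔEΔt ≥ ℏ/2

The minimum uncertainty in time is:
Δt_min = ℏ/(2ΔE)
Δt_min = (1.055e-34 J·s) / (2 × 1.128e-17 J)
Δt_min = 4.675e-18 s = 4.675 as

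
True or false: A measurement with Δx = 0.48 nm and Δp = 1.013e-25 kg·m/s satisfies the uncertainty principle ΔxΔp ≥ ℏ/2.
No, it violates the uncertainty principle (impossible measurement).

Calculate the product ΔxΔp:
ΔxΔp = (4.800e-10 m) × (1.013e-25 kg·m/s)
ΔxΔp = 4.862e-35 J·s

Compare to the minimum allowed value ℏ/2:
ℏ/2 = 5.273e-35 J·s

Since ΔxΔp = 4.862e-35 J·s < 5.273e-35 J·s = ℏ/2,
the measurement violates the uncertainty principle.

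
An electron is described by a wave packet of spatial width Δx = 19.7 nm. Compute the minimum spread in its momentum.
2.677 × 10^-27 kg·m/s

For a wave packet, the spatial width Δx and momentum spread Δp are related by the uncertainty principle:
ΔxΔp ≥ ℏ/2

The minimum momentum spread is:
Δp_min = ℏ/(2Δx)
Δp_min = (1.055e-34 J·s) / (2 × 1.970e-08 m)
Δp_min = 2.677e-27 kg·m/s

A wave packet cannot have both a well-defined position and well-defined momentum.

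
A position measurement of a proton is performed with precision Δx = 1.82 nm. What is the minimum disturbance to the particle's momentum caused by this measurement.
2.897 × 10^-26 kg·m/s

The uncertainty principle implies that measuring position disturbs momentum:
ΔxΔp ≥ ℏ/2

When we measure position with precision Δx, we necessarily introduce a momentum uncertainty:
Δp ≥ ℏ/(2Δx)
Δp_min = (1.055e-34 J·s) / (2 × 1.820e-09 m)
Δp_min = 2.897e-26 kg·m/s

The more precisely we measure position, the greater the momentum disturbance.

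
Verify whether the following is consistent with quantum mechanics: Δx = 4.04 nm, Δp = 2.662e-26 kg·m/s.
Yes, it satisfies the uncertainty principle.

Calculate the product ΔxΔp:
ΔxΔp = (4.040e-09 m) × (2.662e-26 kg·m/s)
ΔxΔp = 1.075e-34 J·s

Compare to the minimum allowed value ℏ/2:
ℏ/2 = 5.273e-35 J·s

Since ΔxΔp = 1.075e-34 J·s ≥ 5.273e-35 J·s = ℏ/2,
the measurement satisfies the uncertainty principle.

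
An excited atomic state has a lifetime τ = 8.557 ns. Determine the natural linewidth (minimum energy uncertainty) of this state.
38.460 neV

Using the energy-time uncertainty principle:
ΔEΔt ≥ ℏ/2

The lifetime τ represents the time uncertainty Δt.
The natural linewidth (minimum energy uncertainty) is:

ΔE = ℏ/(2τ)
ΔE = (1.055e-34 J·s) / (2 × 8.557e-09 s)
ΔE = 6.162e-27 J = 38.460 neV

This natural linewidth limits the precision of spectroscopic measurements.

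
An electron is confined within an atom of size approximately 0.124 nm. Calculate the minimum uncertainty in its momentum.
4.252 × 10^-25 kg·m/s

Using the Heisenberg uncertainty principle:
ΔxΔp ≥ ℏ/2

With Δx ≈ L = 1.240e-10 m (the confinement size):
Δp_min = ℏ/(2Δx)
Δp_min = (1.055e-34 J·s) / (2 × 1.240e-10 m)
Δp_min = 4.252e-25 kg·m/s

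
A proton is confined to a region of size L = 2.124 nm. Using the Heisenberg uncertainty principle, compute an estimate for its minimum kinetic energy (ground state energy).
1.150 μeV

Using the uncertainty principle to estimate ground state energy:

1. The position uncertainty is approximately the confinement size:
   Δx ≈ L = 2.124e-09 m

2. From ΔxΔp ≥ ℏ/2, the minimum momentum uncertainty is:
   Δp ≈ ℏ/(2L) = 2.483e-26 kg·m/s

3. The kinetic energy is approximately:
   KE ≈ (Δp)²/(2m) = (2.483e-26)²/(2 × 1.673e-27 kg)
   KE ≈ 1.842e-25 J = 1.150 μeV

This is an order-of-magnitude estimate of the ground state energy.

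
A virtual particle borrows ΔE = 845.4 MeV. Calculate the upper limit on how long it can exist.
3.893 × 10^-25 s

Using the energy-time uncertainty principle:
ΔEΔt ≥ ℏ/2

For a virtual particle borrowing energy ΔE, the maximum lifetime is:
Δt_max = ℏ/(2ΔE)

Converting energy:
ΔE = 845.4 MeV = 1.354e-10 J

Δt_max = (1.055e-34 J·s) / (2 × 1.354e-10 J)
Δt_max = 3.893e-25 s = 3.893 × 10^-25 s

Virtual particles with higher borrowed energy exist for shorter times.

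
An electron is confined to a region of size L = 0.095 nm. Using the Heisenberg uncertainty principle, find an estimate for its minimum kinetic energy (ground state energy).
1.055 eV

Using the uncertainty principle to estimate ground state energy:

1. The position uncertainty is approximately the confinement size:
   Δx ≈ L = 9.500e-11 m

2. From ΔxΔp ≥ ℏ/2, the minimum momentum uncertainty is:
   Δp ≈ ℏ/(2L) = 5.550e-25 kg·m/s

3. The kinetic energy is approximately:
   KE ≈ (Δp)²/(2m) = (5.550e-25)²/(2 × 9.109e-31 kg)
   KE ≈ 1.691e-19 J = 1.055 eV

This is an order-of-magnitude estimate of the ground state energy.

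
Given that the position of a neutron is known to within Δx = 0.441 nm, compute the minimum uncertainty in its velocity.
71.386 m/s

Using the Heisenberg uncertainty principle and Δp = mΔv:
ΔxΔp ≥ ℏ/2
Δx(mΔv) ≥ ℏ/2

The minimum uncertainty in velocity is:
Δv_min = ℏ/(2mΔx)
Δv_min = (1.055e-34 J·s) / (2 × 1.675e-27 kg × 4.410e-10 m)
Δv_min = 7.139e+01 m/s = 71.386 m/s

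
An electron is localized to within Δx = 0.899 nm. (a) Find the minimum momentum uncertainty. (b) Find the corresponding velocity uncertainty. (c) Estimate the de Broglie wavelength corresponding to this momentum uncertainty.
(a) Δp_min = 5.865 × 10^-26 kg·m/s
(b) Δv_min = 64.387 km/s
(c) λ_dB = 11.297 nm

Step-by-step:

(a) From the uncertainty principle:
Δp_min = ℏ/(2Δx) = (1.055e-34 J·s)/(2 × 8.990e-10 m) = 5.865e-26 kg·m/s

(b) The velocity uncertainty:
Δv = Δp/m = (5.865e-26 kg·m/s)/(9.109e-31 kg) = 6.439e+04 m/s = 64.387 km/s

(c) The de Broglie wavelength for this momentum:
λ = h/p = (6.626e-34 J·s)/(5.865e-26 kg·m/s) = 1.130e-08 m = 11.297 nm

Note: The de Broglie wavelength is comparable to the localization size, as expected from wave-particle duality.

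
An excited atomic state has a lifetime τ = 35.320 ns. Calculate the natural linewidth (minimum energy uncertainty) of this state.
9.318 neV

Using the energy-time uncertainty principle:
ΔEΔt ≥ ℏ/2

The lifetime τ represents the time uncertainty Δt.
The natural linewidth (minimum energy uncertainty) is:

ΔE = ℏ/(2τ)
ΔE = (1.055e-34 J·s) / (2 × 3.532e-08 s)
ΔE = 1.493e-27 J = 9.318 neV

This natural linewidth limits the precision of spectroscopic measurements.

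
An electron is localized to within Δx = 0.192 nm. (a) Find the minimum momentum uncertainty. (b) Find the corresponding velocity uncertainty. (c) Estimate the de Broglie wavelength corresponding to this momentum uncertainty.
(a) Δp_min = 2.746 × 10^-25 kg·m/s
(b) Δv_min = 301.478 km/s
(c) λ_dB = 2.413 nm

Step-by-step:

(a) From the uncertainty principle:
Δp_min = ℏ/(2Δx) = (1.055e-34 J·s)/(2 × 1.920e-10 m) = 2.746e-25 kg·m/s

(b) The velocity uncertainty:
Δv = Δp/m = (2.746e-25 kg·m/s)/(9.109e-31 kg) = 3.015e+05 m/s = 301.478 km/s

(c) The de Broglie wavelength for this momentum:
λ = h/p = (6.626e-34 J·s)/(2.746e-25 kg·m/s) = 2.413e-09 m = 2.413 nm

Note: The de Broglie wavelength is comparable to the localization size, as expected from wave-particle duality.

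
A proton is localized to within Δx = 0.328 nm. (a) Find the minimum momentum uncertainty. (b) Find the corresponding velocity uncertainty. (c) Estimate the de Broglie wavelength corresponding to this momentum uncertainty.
(a) Δp_min = 1.608 × 10^-25 kg·m/s
(b) Δv_min = 96.111 m/s
(c) λ_dB = 4.122 nm

Step-by-step:

(a) From the uncertainty principle:
Δp_min = ℏ/(2Δx) = (1.055e-34 J·s)/(2 × 3.280e-10 m) = 1.608e-25 kg·m/s

(b) The velocity uncertainty:
Δv = Δp/m = (1.608e-25 kg·m/s)/(1.673e-27 kg) = 9.611e+01 m/s = 96.111 m/s

(c) The de Broglie wavelength for this momentum:
λ = h/p = (6.626e-34 J·s)/(1.608e-25 kg·m/s) = 4.122e-09 m = 4.122 nm

Note: The de Broglie wavelength is comparable to the localization size, as expected from wave-particle duality.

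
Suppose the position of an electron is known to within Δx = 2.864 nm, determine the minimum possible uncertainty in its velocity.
20.211 km/s

Using the Heisenberg uncertainty principle and Δp = mΔv:
ΔxΔp ≥ ℏ/2
Δx(mΔv) ≥ ℏ/2

The minimum uncertainty in velocity is:
Δv_min = ℏ/(2mΔx)
Δv_min = (1.055e-34 J·s) / (2 × 9.109e-31 kg × 2.864e-09 m)
Δv_min = 2.021e+04 m/s = 20.211 km/s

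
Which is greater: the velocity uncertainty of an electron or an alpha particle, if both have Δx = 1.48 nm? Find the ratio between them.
The electron has the larger minimum velocity uncertainty, by a ratio of 7294.3.

For both particles, Δp_min = ℏ/(2Δx) = 3.563e-26 kg·m/s (same for both).

The velocity uncertainty is Δv = Δp/m:
- electron: Δv = 3.563e-26 / 9.109e-31 = 3.911e+04 m/s = 39.111 km/s
- alpha particle: Δv = 3.563e-26 / 6.645e-27 = 5.362e+00 m/s = 5.362 m/s

Ratio: 3.911e+04 / 5.362e+00 = 7294.3

The lighter particle has larger velocity uncertainty because Δv ∝ 1/m.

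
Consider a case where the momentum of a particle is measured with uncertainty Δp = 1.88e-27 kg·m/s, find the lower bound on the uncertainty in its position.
28.047 nm

Using the Heisenberg uncertainty principle:
ΔxΔp ≥ ℏ/2

The minimum uncertainty in position is:
Δx_min = ℏ/(2Δp)
Δx_min = (1.055e-34 J·s) / (2 × 1.880e-27 kg·m/s)
Δx_min = 2.805e-08 m = 28.047 nm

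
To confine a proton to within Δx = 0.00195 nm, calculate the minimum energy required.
1.364 eV

Localizing a particle requires giving it sufficient momentum uncertainty:

1. From uncertainty principle: Δp ≥ ℏ/(2Δx)
   Δp_min = (1.055e-34 J·s) / (2 × 1.950e-12 m)
   Δp_min = 2.704e-23 kg·m/s

2. This momentum uncertainty corresponds to kinetic energy:
   KE ≈ (Δp)²/(2m) = (2.704e-23)²/(2 × 1.673e-27 kg)
   KE = 2.186e-19 J = 1.364 eV

Tighter localization requires more energy.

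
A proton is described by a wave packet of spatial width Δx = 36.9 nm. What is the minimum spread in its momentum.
1.429 × 10^-27 kg·m/s

For a wave packet, the spatial width Δx and momentum spread Δp are related by the uncertainty principle:
ΔxΔp ≥ ℏ/2

The minimum momentum spread is:
Δp_min = ℏ/(2Δx)
Δp_min = (1.055e-34 J·s) / (2 × 3.690e-08 m)
Δp_min = 1.429e-27 kg·m/s

A wave packet cannot have both a well-defined position and well-defined momentum.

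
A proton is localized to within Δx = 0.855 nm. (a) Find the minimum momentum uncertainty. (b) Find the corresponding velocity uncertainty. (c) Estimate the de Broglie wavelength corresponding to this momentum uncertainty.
(a) Δp_min = 6.167 × 10^-26 kg·m/s
(b) Δv_min = 36.871 m/s
(c) λ_dB = 10.744 nm

Step-by-step:

(a) From the uncertainty principle:
Δp_min = ℏ/(2Δx) = (1.055e-34 J·s)/(2 × 8.550e-10 m) = 6.167e-26 kg·m/s

(b) The velocity uncertainty:
Δv = Δp/m = (6.167e-26 kg·m/s)/(1.673e-27 kg) = 3.687e+01 m/s = 36.871 m/s

(c) The de Broglie wavelength for this momentum:
λ = h/p = (6.626e-34 J·s)/(6.167e-26 kg·m/s) = 1.074e-08 m = 10.744 nm

Note: The de Broglie wavelength is comparable to the localization size, as expected from wave-particle duality.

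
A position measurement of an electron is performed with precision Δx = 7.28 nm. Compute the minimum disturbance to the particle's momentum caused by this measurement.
7.243 × 10^-27 kg·m/s

The uncertainty principle implies that measuring position disturbs momentum:
ΔxΔp ≥ ℏ/2

When we measure position with precision Δx, we necessarily introduce a momentum uncertainty:
Δp ≥ ℏ/(2Δx)
Δp_min = (1.055e-34 J·s) / (2 × 7.280e-09 m)
Δp_min = 7.243e-27 kg·m/s

The more precisely we measure position, the greater the momentum disturbance.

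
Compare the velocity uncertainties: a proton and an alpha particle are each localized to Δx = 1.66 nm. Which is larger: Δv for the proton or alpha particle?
The proton has the larger minimum velocity uncertainty, by a ratio of 4.0.

For both particles, Δp_min = ℏ/(2Δx) = 3.176e-26 kg·m/s (same for both).

The velocity uncertainty is Δv = Δp/m:
- proton: Δv = 3.176e-26 / 1.673e-27 = 1.899e+01 m/s = 18.991 m/s
- alpha particle: Δv = 3.176e-26 / 6.645e-27 = 4.780e+00 m/s = 4.780 m/s

Ratio: 1.899e+01 / 4.780e+00 = 4.0

The lighter particle has larger velocity uncertainty because Δv ∝ 1/m.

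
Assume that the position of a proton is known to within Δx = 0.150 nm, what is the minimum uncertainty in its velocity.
210.163 m/s

Using the Heisenberg uncertainty principle and Δp = mΔv:
ΔxΔp ≥ ℏ/2
Δx(mΔv) ≥ ℏ/2

The minimum uncertainty in velocity is:
Δv_min = ℏ/(2mΔx)
Δv_min = (1.055e-34 J·s) / (2 × 1.673e-27 kg × 1.500e-10 m)
Δv_min = 2.102e+02 m/s = 210.163 m/s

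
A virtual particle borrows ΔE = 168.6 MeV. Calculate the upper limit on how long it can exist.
1.952 ys

Using the energy-time uncertainty principle:
ΔEΔt ≥ ℏ/2

For a virtual particle borrowing energy ΔE, the maximum lifetime is:
Δt_max = ℏ/(2ΔE)

Converting energy:
ΔE = 168.6 MeV = 2.701e-11 J

Δt_max = (1.055e-34 J·s) / (2 × 2.701e-11 J)
Δt_max = 1.952e-24 s = 1.952 ys

Virtual particles with higher borrowed energy exist for shorter times.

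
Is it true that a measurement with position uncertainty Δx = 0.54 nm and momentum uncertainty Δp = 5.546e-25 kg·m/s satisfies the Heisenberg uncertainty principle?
Yes, it satisfies the uncertainty principle.

Calculate the product ΔxΔp:
ΔxΔp = (5.400e-10 m) × (5.546e-25 kg·m/s)
ΔxΔp = 2.995e-34 J·s

Compare to the minimum allowed value ℏ/2:
ℏ/2 = 5.273e-35 J·s

Since ΔxΔp = 2.995e-34 J·s ≥ 5.273e-35 J·s = ℏ/2,
the measurement satisfies the uncertainty principle.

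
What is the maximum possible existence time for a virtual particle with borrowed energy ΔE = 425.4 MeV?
7.736 × 10^-25 s

Using the energy-time uncertainty principle:
ΔEΔt ≥ ℏ/2

For a virtual particle borrowing energy ΔE, the maximum lifetime is:
Δt_max = ℏ/(2ΔE)

Converting energy:
ΔE = 425.4 MeV = 6.816e-11 J

Δt_max = (1.055e-34 J·s) / (2 × 6.816e-11 J)
Δt_max = 7.736e-25 s = 7.736 × 10^-25 s

Virtual particles with higher borrowed energy exist for shorter times.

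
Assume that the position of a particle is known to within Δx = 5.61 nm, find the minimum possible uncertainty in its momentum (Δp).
9.399 × 10^-27 kg·m/s

Using the Heisenberg uncertainty principle:
ΔxΔp ≥ ℏ/2

The minimum uncertainty in momentum is:
Δp_min = ℏ/(2Δx)
Δp_min = (1.055e-34 J·s) / (2 × 5.610e-09 m)
Δp_min = 9.399e-27 kg·m/s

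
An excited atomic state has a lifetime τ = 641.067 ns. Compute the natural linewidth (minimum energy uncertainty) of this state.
513.372 peV

Using the energy-time uncertainty principle:
ΔEΔt ≥ ℏ/2

The lifetime τ represents the time uncertainty Δt.
The natural linewidth (minimum energy uncertainty) is:

ΔE = ℏ/(2τ)
ΔE = (1.055e-34 J·s) / (2 × 6.411e-07 s)
ΔE = 8.225e-29 J = 513.372 peV

This natural linewidth limits the precision of spectroscopic measurements.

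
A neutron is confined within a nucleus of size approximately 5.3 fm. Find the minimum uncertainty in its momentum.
9.949 × 10^-21 kg·m/s

Using the Heisenberg uncertainty principle:
ΔxΔp ≥ ℏ/2

With Δx ≈ L = 5.300e-15 m (the confinement size):
Δp_min = ℏ/(2Δx)
Δp_min = (1.055e-34 J·s) / (2 × 5.300e-15 m)
Δp_min = 9.949e-21 kg·m/s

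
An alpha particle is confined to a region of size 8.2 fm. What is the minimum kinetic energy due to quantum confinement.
19.420 keV

Using the uncertainty principle:

1. Position uncertainty: Δx ≈ 8.200e-15 m
2. Minimum momentum uncertainty: Δp = ℏ/(2Δx) = 6.430e-21 kg·m/s
3. Minimum kinetic energy:
   KE = (Δp)²/(2m) = (6.430e-21)²/(2 × 6.645e-27 kg)
   KE = 3.111e-15 J = 19.420 keV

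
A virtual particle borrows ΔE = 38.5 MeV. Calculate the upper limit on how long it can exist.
8.548 ys

Using the energy-time uncertainty principle:
ΔEΔt ≥ ℏ/2

For a virtual particle borrowing energy ΔE, the maximum lifetime is:
Δt_max = ℏ/(2ΔE)

Converting energy:
ΔE = 38.5 MeV = 6.168e-12 J

Δt_max = (1.055e-34 J·s) / (2 × 6.168e-12 J)
Δt_max = 8.548e-24 s = 8.548 ys

Virtual particles with higher borrowed energy exist for shorter times.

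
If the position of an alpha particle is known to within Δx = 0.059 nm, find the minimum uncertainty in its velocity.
134.500 m/s

Using the Heisenberg uncertainty principle and Δp = mΔv:
ΔxΔp ≥ ℏ/2
Δx(mΔv) ≥ ℏ/2

The minimum uncertainty in velocity is:
Δv_min = ℏ/(2mΔx)
Δv_min = (1.055e-34 J·s) / (2 × 6.645e-27 kg × 5.900e-11 m)
Δv_min = 1.345e+02 m/s = 134.500 m/s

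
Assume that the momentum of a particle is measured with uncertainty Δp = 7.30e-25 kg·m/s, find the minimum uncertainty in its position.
72.231 pm

Using the Heisenberg uncertainty principle:
ΔxΔp ≥ ℏ/2

The minimum uncertainty in position is:
Δx_min = ℏ/(2Δp)
Δx_min = (1.055e-34 J·s) / (2 × 7.300e-25 kg·m/s)
Δx_min = 7.223e-11 m = 72.231 pm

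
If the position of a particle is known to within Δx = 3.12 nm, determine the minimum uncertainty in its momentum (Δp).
1.690 × 10^-26 kg·m/s

Using the Heisenberg uncertainty principle:
ΔxΔp ≥ ℏ/2

The minimum uncertainty in momentum is:
Δp_min = ℏ/(2Δx)
Δp_min = (1.055e-34 J·s) / (2 × 3.120e-09 m)
Δp_min = 1.690e-26 kg·m/s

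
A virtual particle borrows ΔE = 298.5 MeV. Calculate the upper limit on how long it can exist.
1.103 ys

Using the energy-time uncertainty principle:
ΔEΔt ≥ ℏ/2

For a virtual particle borrowing energy ΔE, the maximum lifetime is:
Δt_max = ℏ/(2ΔE)

Converting energy:
ΔE = 298.5 MeV = 4.782e-11 J

Δt_max = (1.055e-34 J·s) / (2 × 4.782e-11 J)
Δt_max = 1.103e-24 s = 1.103 ys

Virtual particles with higher borrowed energy exist for shorter times.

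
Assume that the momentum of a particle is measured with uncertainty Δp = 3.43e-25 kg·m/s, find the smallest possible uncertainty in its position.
153.728 pm

Using the Heisenberg uncertainty principle:
ΔxΔp ≥ ℏ/2

The minimum uncertainty in position is:
Δx_min = ℏ/(2Δp)
Δx_min = (1.055e-34 J·s) / (2 × 3.430e-25 kg·m/s)
Δx_min = 1.537e-10 m = 153.728 pm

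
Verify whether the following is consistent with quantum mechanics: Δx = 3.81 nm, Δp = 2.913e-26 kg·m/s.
Yes, it satisfies the uncertainty principle.

Calculate the product ΔxΔp:
ΔxΔp = (3.810e-09 m) × (2.913e-26 kg·m/s)
ΔxΔp = 1.110e-34 J·s

Compare to the minimum allowed value ℏ/2:
ℏ/2 = 5.273e-35 J·s

Since ΔxΔp = 1.110e-34 J·s ≥ 5.273e-35 J·s = ℏ/2,
the measurement satisfies the uncertainty principle.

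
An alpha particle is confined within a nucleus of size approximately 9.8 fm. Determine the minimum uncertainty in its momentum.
5.380 × 10^-21 kg·m/s

Using the Heisenberg uncertainty principle:
ΔxΔp ≥ ℏ/2

With Δx ≈ L = 9.800e-15 m (the confinement size):
Δp_min = ℏ/(2Δx)
Δp_min = (1.055e-34 J·s) / (2 × 9.800e-15 m)
Δp_min = 5.380e-21 kg·m/s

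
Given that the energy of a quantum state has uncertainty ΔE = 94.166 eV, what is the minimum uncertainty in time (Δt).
3.495 as

Using the energy-time uncertainty principle:
ΔEΔt ≥ ℏ/2

The minimum uncertainty in time is:
Δt_min = ℏ/(2ΔE)
Δt_min = (1.055e-34 J·s) / (2 × 1.509e-17 J)
Δt_min = 3.495e-18 s = 3.495 as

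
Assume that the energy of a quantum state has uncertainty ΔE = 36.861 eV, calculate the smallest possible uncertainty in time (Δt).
8.928 as

Using the energy-time uncertainty principle:
ΔEΔt ≥ ℏ/2

The minimum uncertainty in time is:
Δt_min = ℏ/(2ΔE)
Δt_min = (1.055e-34 J·s) / (2 × 5.906e-18 J)
Δt_min = 8.928e-18 s = 8.928 as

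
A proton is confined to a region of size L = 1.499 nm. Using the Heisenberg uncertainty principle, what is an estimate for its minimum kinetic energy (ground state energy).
2.309 μeV

Using the uncertainty principle to estimate ground state energy:

1. The position uncertainty is approximately the confinement size:
   Δx ≈ L = 1.499e-09 m

2. From ΔxΔp ≥ ℏ/2, the minimum momentum uncertainty is:
   Δp ≈ ℏ/(2L) = 3.518e-26 kg·m/s

3. The kinetic energy is approximately:
   KE ≈ (Δp)²/(2m) = (3.518e-26)²/(2 × 1.673e-27 kg)
   KE ≈ 3.699e-25 J = 2.309 μeV

This is an order-of-magnitude estimate of the ground state energy.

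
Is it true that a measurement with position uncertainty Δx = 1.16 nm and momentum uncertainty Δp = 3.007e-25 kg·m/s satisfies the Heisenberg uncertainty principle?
Yes, it satisfies the uncertainty principle.

Calculate the product ΔxΔp:
ΔxΔp = (1.160e-09 m) × (3.007e-25 kg·m/s)
ΔxΔp = 3.488e-34 J·s

Compare to the minimum allowed value ℏ/2:
ℏ/2 = 5.273e-35 J·s

Since ΔxΔp = 3.488e-34 J·s ≥ 5.273e-35 J·s = ℏ/2,
the measurement satisfies the uncertainty principle.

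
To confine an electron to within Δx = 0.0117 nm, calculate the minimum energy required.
69.581 eV

Localizing a particle requires giving it sufficient momentum uncertainty:

1. From uncertainty principle: Δp ≥ ℏ/(2Δx)
   Δp_min = (1.055e-34 J·s) / (2 × 1.170e-11 m)
   Δp_min = 4.507e-24 kg·m/s

2. This momentum uncertainty corresponds to kinetic energy:
   KE ≈ (Δp)²/(2m) = (4.507e-24)²/(2 × 9.109e-31 kg)
   KE = 1.115e-17 J = 69.581 eV

Tighter localization requires more energy.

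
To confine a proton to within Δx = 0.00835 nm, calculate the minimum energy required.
74.401 meV

Localizing a particle requires giving it sufficient momentum uncertainty:

1. From uncertainty principle: Δp ≥ ℏ/(2Δx)
   Δp_min = (1.055e-34 J·s) / (2 × 8.350e-12 m)
   Δp_min = 6.315e-24 kg·m/s

2. This momentum uncertainty corresponds to kinetic energy:
   KE ≈ (Δp)²/(2m) = (6.315e-24)²/(2 × 1.673e-27 kg)
   KE = 1.192e-20 J = 74.401 meV

Tighter localization requires more energy.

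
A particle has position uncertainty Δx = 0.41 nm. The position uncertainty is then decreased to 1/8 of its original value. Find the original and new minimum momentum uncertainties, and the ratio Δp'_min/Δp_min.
Original Δp_min = 1.286 × 10^-25 kg·m/s; new Δp'_min = 1.029 × 10^-24 kg·m/s; ratio Δp'_min/Δp_min = 8.

From the uncertainty principle ΔxΔp ≥ ℏ/2, the minimum momentum uncertainty is Δp_min = ℏ/(2Δx).

Original (Δx = 0.41 nm = 4.100e-10 m):
Δp_min = (1.055e-34 J·s)/(2 × 4.100e-10 m) = 1.286e-25 kg·m/s

When Δx → (1/8)Δx:
Δp'_min = ℏ/(2 × (1/8)Δx) = 8 × ℏ/(2Δx) = 8 × Δp_min
Δp'_min = 8 × 1.286e-25 kg·m/s = 1.029e-24 kg·m/s

Since Δp_min ∝ 1/Δx, when Δx is decreased to 1/8 of its original value, Δp_min increases to 8 times its original value.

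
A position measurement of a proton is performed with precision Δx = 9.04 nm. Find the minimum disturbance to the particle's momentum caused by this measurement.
5.833 × 10^-27 kg·m/s

The uncertainty principle implies that measuring position disturbs momentum:
ΔxΔp ≥ ℏ/2

When we measure position with precision Δx, we necessarily introduce a momentum uncertainty:
Δp ≥ ℏ/(2Δx)
Δp_min = (1.055e-34 J·s) / (2 × 9.040e-09 m)
Δp_min = 5.833e-27 kg·m/s

The more precisely we measure position, the greater the momentum disturbance.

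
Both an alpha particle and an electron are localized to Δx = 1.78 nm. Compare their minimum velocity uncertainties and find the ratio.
The electron has the larger minimum velocity uncertainty, by a ratio of 7294.3.

For both particles, Δp_min = ℏ/(2Δx) = 2.962e-26 kg·m/s (same for both).

The velocity uncertainty is Δv = Δp/m:
- alpha particle: Δv = 2.962e-26 / 6.645e-27 = 4.458e+00 m/s = 4.458 m/s
- electron: Δv = 2.962e-26 / 9.109e-31 = 3.252e+04 m/s = 32.519 km/s

Ratio: 3.252e+04 / 4.458e+00 = 7294.3

The lighter particle has larger velocity uncertainty because Δv ∝ 1/m.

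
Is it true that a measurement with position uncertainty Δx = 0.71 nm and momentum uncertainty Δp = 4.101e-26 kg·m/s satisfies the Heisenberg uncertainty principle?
No, it violates the uncertainty principle (impossible measurement).

Calculate the product ΔxΔp:
ΔxΔp = (7.100e-10 m) × (4.101e-26 kg·m/s)
ΔxΔp = 2.912e-35 J·s

Compare to the minimum allowed value ℏ/2:
ℏ/2 = 5.273e-35 J·s

Since ΔxΔp = 2.912e-35 J·s < 5.273e-35 J·s = ℏ/2,
the measurement violates the uncertainty principle.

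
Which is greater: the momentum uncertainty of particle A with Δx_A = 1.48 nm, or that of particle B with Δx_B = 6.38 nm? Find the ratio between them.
Particle A has the larger minimum momentum uncertainty, by a factor of 4.31.

For each particle, the minimum momentum uncertainty is Δp_min = ℏ/(2Δx):

Particle A: Δp_A = ℏ/(2×1.480e-09 m) = 3.563e-26 kg·m/s
Particle B: Δp_B = ℏ/(2×6.380e-09 m) = 8.265e-27 kg·m/s

Ratio: Δp_A/Δp_B = 4.31

Since Δp_min ∝ 1/Δx, the particle with smaller position uncertainty (A) has larger momentum uncertainty.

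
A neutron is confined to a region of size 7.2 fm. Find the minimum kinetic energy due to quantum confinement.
99.929 keV

Using the uncertainty principle:

1. Position uncertainty: Δx ≈ 7.200e-15 m
2. Minimum momentum uncertainty: Δp = ℏ/(2Δx) = 7.323e-21 kg·m/s
3. Minimum kinetic energy:
   KE = (Δp)²/(2m) = (7.323e-21)²/(2 × 1.675e-27 kg)
   KE = 1.601e-14 J = 99.929 keV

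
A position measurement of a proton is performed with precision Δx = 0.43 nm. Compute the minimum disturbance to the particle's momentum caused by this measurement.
1.226 × 10^-25 kg·m/s

The uncertainty principle implies that measuring position disturbs momentum:
ΔxΔp ≥ ℏ/2

When we measure position with precision Δx, we necessarily introduce a momentum uncertainty:
Δp ≥ ℏ/(2Δx)
Δp_min = (1.055e-34 J·s) / (2 × 4.300e-10 m)
Δp_min = 1.226e-25 kg·m/s

The more precisely we measure position, the greater the momentum disturbance.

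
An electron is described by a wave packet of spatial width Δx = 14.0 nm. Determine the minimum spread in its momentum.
3.766 × 10^-27 kg·m/s

For a wave packet, the spatial width Δx and momentum spread Δp are related by the uncertainty principle:
ΔxΔp ≥ ℏ/2

The minimum momentum spread is:
Δp_min = ℏ/(2Δx)
Δp_min = (1.055e-34 J·s) / (2 × 1.400e-08 m)
Δp_min = 3.766e-27 kg·m/s

A wave packet cannot have both a well-defined position and well-defined momentum.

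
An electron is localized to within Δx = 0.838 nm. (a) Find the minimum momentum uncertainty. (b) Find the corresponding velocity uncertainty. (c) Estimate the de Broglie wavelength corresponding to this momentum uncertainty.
(a) Δp_min = 6.292 × 10^-26 kg·m/s
(b) Δv_min = 69.074 km/s
(c) λ_dB = 10.531 nm

Step-by-step:

(a) From the uncertainty principle:
Δp_min = ℏ/(2Δx) = (1.055e-34 J·s)/(2 × 8.380e-10 m) = 6.292e-26 kg·m/s

(b) The velocity uncertainty:
Δv = Δp/m = (6.292e-26 kg·m/s)/(9.109e-31 kg) = 6.907e+04 m/s = 69.074 km/s

(c) The de Broglie wavelength for this momentum:
λ = h/p = (6.626e-34 J·s)/(6.292e-26 kg·m/s) = 1.053e-08 m = 10.531 nm

Note: The de Broglie wavelength is comparable to the localization size, as expected from wave-particle duality.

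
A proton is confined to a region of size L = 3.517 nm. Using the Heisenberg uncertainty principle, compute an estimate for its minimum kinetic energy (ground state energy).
419.382 neV

Using the uncertainty principle to estimate ground state energy:

1. The position uncertainty is approximately the confinement size:
   Δx ≈ L = 3.517e-09 m

2. From ΔxΔp ≥ ℏ/2, the minimum momentum uncertainty is:
   Δp ≈ ℏ/(2L) = 1.499e-26 kg·m/s

3. The kinetic energy is approximately:
   KE ≈ (Δp)²/(2m) = (1.499e-26)²/(2 × 1.673e-27 kg)
   KE ≈ 6.719e-26 J = 419.382 neV

This is an order-of-magnitude estimate of the ground state energy.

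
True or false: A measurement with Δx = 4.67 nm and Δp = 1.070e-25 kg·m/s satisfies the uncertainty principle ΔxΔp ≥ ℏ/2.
Yes, it satisfies the uncertainty principle.

Calculate the product ΔxΔp:
ΔxΔp = (4.670e-09 m) × (1.070e-25 kg·m/s)
ΔxΔp = 4.997e-34 J·s

Compare to the minimum allowed value ℏ/2:
ℏ/2 = 5.273e-35 J·s

Since ΔxΔp = 4.997e-34 J·s ≥ 5.273e-35 J·s = ℏ/2,
the measurement satisfies the uncertainty principle.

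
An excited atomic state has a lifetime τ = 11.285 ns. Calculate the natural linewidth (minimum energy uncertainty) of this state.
29.163 neV

Using the energy-time uncertainty principle:
ΔEΔt ≥ ℏ/2

The lifetime τ represents the time uncertainty Δt.
The natural linewidth (minimum energy uncertainty) is:

ΔE = ℏ/(2τ)
ΔE = (1.055e-34 J·s) / (2 × 1.128e-08 s)
ΔE = 4.672e-27 J = 29.163 neV

This natural linewidth limits the precision of spectroscopic measurements.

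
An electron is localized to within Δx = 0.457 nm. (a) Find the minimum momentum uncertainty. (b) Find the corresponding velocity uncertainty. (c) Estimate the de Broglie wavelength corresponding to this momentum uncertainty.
(a) Δp_min = 1.154 × 10^-25 kg·m/s
(b) Δv_min = 126.660 km/s
(c) λ_dB = 5.743 nm

Step-by-step:

(a) From the uncertainty principle:
Δp_min = ℏ/(2Δx) = (1.055e-34 J·s)/(2 × 4.570e-10 m) = 1.154e-25 kg·m/s

(b) The velocity uncertainty:
Δv = Δp/m = (1.154e-25 kg·m/s)/(9.109e-31 kg) = 1.267e+05 m/s = 126.660 km/s

(c) The de Broglie wavelength for this momentum:
λ = h/p = (6.626e-34 J·s)/(1.154e-25 kg·m/s) = 5.743e-09 m = 5.743 nm

Note: The de Broglie wavelength is comparable to the localization size, as expected from wave-particle duality.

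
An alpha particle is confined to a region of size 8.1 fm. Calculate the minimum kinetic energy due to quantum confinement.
19.903 keV

Using the uncertainty principle:

1. Position uncertainty: Δx ≈ 8.100e-15 m
2. Minimum momentum uncertainty: Δp = ℏ/(2Δx) = 6.510e-21 kg·m/s
3. Minimum kinetic energy:
   KE = (Δp)²/(2m) = (6.510e-21)²/(2 × 6.645e-27 kg)
   KE = 3.189e-15 J = 19.903 keV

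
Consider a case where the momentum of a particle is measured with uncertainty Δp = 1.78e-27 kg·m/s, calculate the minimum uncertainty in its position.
29.623 nm

Using the Heisenberg uncertainty principle:
ΔxΔp ≥ ℏ/2

The minimum uncertainty in position is:
Δx_min = ℏ/(2Δp)
Δx_min = (1.055e-34 J·s) / (2 × 1.780e-27 kg·m/s)
Δx_min = 2.962e-08 m = 29.623 nm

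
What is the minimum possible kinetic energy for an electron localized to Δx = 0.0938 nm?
1.083 eV

Localizing a particle requires giving it sufficient momentum uncertainty:

1. From uncertainty principle: Δp ≥ ℏ/(2Δx)
   Δp_min = (1.055e-34 J·s) / (2 × 9.380e-11 m)
   Δp_min = 5.621e-25 kg·m/s

2. This momentum uncertainty corresponds to kinetic energy:
   KE ≈ (Δp)²/(2m) = (5.621e-25)²/(2 × 9.109e-31 kg)
   KE = 1.734e-19 J = 1.083 eV

Tighter localization requires more energy.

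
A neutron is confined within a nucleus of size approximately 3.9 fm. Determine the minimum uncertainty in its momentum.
1.352 × 10^-20 kg·m/s

Using the Heisenberg uncertainty principle:
ΔxΔp ≥ ℏ/2

With Δx ≈ L = 3.900e-15 m (the confinement size):
Δp_min = ℏ/(2Δx)
Δp_min = (1.055e-34 J·s) / (2 × 3.900e-15 m)
Δp_min = 1.352e-20 kg·m/s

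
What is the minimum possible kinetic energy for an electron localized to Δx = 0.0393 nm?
6.167 eV

Localizing a particle requires giving it sufficient momentum uncertainty:

1. From uncertainty principle: Δp ≥ ℏ/(2Δx)
   Δp_min = (1.055e-34 J·s) / (2 × 3.930e-11 m)
   Δp_min = 1.342e-24 kg·m/s

2. This momentum uncertainty corresponds to kinetic energy:
   KE ≈ (Δp)²/(2m) = (1.342e-24)²/(2 × 9.109e-31 kg)
   KE = 9.881e-19 J = 6.167 eV

Tighter localization requires more energy.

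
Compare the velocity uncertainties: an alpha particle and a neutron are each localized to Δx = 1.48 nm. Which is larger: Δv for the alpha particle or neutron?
The neutron has the larger minimum velocity uncertainty, by a ratio of 4.0.

For both particles, Δp_min = ℏ/(2Δx) = 3.563e-26 kg·m/s (same for both).

The velocity uncertainty is Δv = Δp/m:
- alpha particle: Δv = 3.563e-26 / 6.645e-27 = 5.362e+00 m/s = 5.362 m/s
- neutron: Δv = 3.563e-26 / 1.675e-27 = 2.127e+01 m/s = 21.271 m/s

Ratio: 2.127e+01 / 5.362e+00 = 4.0

The lighter particle has larger velocity uncertainty because Δv ∝ 1/m.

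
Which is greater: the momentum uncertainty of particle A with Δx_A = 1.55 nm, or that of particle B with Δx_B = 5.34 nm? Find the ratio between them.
Particle A has the larger minimum momentum uncertainty, by a factor of 3.45.

For each particle, the minimum momentum uncertainty is Δp_min = ℏ/(2Δx):

Particle A: Δp_A = ℏ/(2×1.550e-09 m) = 3.402e-26 kg·m/s
Particle B: Δp_B = ℏ/(2×5.340e-09 m) = 9.874e-27 kg·m/s

Ratio: Δp_A/Δp_B = 3.45

Since Δp_min ∝ 1/Δx, the particle with smaller position uncertainty (A) has larger momentum uncertainty.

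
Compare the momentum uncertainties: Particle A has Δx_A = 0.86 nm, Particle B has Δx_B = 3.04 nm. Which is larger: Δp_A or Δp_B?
Particle A has the larger minimum momentum uncertainty, by a factor of 3.53.

For each particle, the minimum momentum uncertainty is Δp_min = ℏ/(2Δx):

Particle A: Δp_A = ℏ/(2×8.600e-10 m) = 6.131e-26 kg·m/s
Particle B: Δp_B = ℏ/(2×3.040e-09 m) = 1.734e-26 kg·m/s

Ratio: Δp_A/Δp_B = 3.53

Since Δp_min ∝ 1/Δx, the particle with smaller position uncertainty (A) has larger momentum uncertainty.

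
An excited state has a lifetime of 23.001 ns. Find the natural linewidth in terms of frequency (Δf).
3.460 MHz

Using the energy-time uncertainty principle and E = hf:
ΔEΔt ≥ ℏ/2
hΔf·Δt ≥ ℏ/2

The minimum frequency uncertainty is:
Δf = ℏ/(2hτ) = 1/(4πτ)
Δf = 1/(4π × 2.300e-08 s)
Δf = 3.460e+06 Hz = 3.460 MHz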